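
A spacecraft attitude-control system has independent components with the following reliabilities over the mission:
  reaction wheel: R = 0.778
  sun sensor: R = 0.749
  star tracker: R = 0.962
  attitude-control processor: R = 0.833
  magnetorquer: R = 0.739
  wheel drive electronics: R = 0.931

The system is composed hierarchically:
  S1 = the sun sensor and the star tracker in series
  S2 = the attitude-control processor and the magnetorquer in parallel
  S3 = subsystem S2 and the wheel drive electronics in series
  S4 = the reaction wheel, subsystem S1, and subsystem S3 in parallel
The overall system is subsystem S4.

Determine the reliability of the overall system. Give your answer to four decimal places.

0.9932

Series (sun sensor and star tracker): 0.749000 × 0.962000 = 0.720538
Parallel (attitude-control processor and magnetorquer): 1 − (1 − 0.833000)(1 − 0.739000) = 0.956413
Series ([0.956413] and wheel drive electronics): 0.956413 × 0.931000 = 0.890421
Parallel (reaction wheel, [0.720538], and [0.890421]): 1 − (1 − 0.778000)(1 − 0.720538)(1 − 0.890421) = 0.9932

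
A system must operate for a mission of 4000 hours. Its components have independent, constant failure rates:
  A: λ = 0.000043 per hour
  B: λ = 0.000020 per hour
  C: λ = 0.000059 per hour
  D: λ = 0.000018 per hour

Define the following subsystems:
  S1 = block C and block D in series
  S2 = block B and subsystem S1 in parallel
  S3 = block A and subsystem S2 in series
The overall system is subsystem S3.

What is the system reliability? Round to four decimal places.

0.8248

R(A) = exp(−0.000043 × 4000) = 0.841979
R(B) = exp(−0.000020 × 4000) = 0.923116
R(C) = exp(−0.000059 × 4000) = 0.789781
R(D) = exp(−0.000018 × 4000) = 0.930531
Series (C and D): 0.789781 × 0.930531 = 0.734916
Parallel (B and [0.734916]): 1 − (1 − 0.923116)(1 − 0.734916) = 0.979619
Series (A and [0.979619]): 0.841979 × 0.979619 = 0.8248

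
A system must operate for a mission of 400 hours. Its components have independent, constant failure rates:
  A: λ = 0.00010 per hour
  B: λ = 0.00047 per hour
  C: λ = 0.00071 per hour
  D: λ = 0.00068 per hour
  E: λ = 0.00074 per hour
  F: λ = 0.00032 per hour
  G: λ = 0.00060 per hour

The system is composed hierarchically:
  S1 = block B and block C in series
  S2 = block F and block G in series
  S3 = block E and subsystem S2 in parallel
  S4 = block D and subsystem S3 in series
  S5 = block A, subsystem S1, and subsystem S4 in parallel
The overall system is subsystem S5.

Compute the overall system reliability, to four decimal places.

R(A) = exp(−0.00010 × 400) = 0.960789
R(B) = exp(−0.00047 × 400) = 0.828615
R(C) = exp(−0.00071 × 400) = 0.752767
R(D) = exp(−0.00068 × 400) = 0.761854
R(E) = exp(−0.00074 × 400) = 0.743787
R(F) = exp(−0.00032 × 400) = 0.879853
R(G) = exp(−0.00060 × 400) = 0.786628
Series (B and C): 0.828615 × 0.752767 = 0.623754
Series (F and G): 0.879853 × 0.786628 = 0.692117
Parallel (E and [0.692117]): 1 − (1 − 0.743787)(1 − 0.692117) = 0.921116
Series (D and [0.921116]): 0.761854 × 0.921116 = 0.701756
Parallel (A, [0.623754], and [0.701756]): 1 − (1 − 0.960789)(1 − 0.623754)(1 − 0.701756) = 0.9956

0.9956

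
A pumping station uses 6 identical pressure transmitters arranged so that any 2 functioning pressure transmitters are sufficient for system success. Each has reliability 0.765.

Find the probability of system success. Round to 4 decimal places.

R = Σ_{i=2}^{6} C(6,i) p^i (1−p)^{6−i} with p = 0.765
C(6,2)·0.765^2·0.235^4 = 0.026772
C(6,3)·0.765^3·0.235^3 = 0.116203
C(6,4)·0.765^4·0.235^2 = 0.283709
C(6,5)·0.765^5·0.235^1 = 0.369425
C(6,6)·0.765^6·0.235^0 = 0.200433
Sum = 0.9965

0.9965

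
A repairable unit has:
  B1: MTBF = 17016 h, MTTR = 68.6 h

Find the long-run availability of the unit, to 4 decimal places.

A(B1) = MTBF/(MTBF+MTTR) = 17016/(17016+68.6) = 0.9960

0.9960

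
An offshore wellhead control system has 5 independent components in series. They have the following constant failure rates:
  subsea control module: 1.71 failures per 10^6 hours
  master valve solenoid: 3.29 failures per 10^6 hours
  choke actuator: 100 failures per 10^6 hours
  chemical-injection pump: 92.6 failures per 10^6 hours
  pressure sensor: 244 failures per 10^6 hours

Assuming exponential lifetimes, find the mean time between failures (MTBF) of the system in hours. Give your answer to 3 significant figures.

Series of exponential components: λ_sys = Σ λ_i
λ_sys = 0.00000171 + 0.00000329 + 0.000100 + 0.0000926 + 0.000244 = 4.4160e-04 /h
MTBF = 1 / λ_sys = 2260 h

2260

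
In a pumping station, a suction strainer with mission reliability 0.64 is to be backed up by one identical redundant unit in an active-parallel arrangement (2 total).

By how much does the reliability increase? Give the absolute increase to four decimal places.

R_before = 0.64
R_after = 1 − (1 − 0.64)^2 = 0.8704
ΔR = 0.8704 − 0.64 = 0.2304

0.2304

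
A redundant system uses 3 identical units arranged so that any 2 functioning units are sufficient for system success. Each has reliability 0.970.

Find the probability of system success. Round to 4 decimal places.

R = Σ_{i=2}^{3} C(3,i) p^i (1−p)^{3−i} with p = 0.970
C(3,2)·0.970^2·0.030^1 = 0.084681
C(3,3)·0.970^3·0.030^0 = 0.912673
Sum = 0.9974

0.9974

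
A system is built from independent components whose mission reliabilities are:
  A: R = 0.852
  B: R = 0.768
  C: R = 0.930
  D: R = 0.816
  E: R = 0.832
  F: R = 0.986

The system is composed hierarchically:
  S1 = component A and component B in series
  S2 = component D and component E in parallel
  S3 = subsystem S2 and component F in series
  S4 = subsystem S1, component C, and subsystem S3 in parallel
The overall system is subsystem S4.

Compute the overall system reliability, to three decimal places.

0.999

Series (A and B): 0.85200 × 0.76800 = 0.65434
Parallel (D and E): 1 − (1 − 0.81600)(1 − 0.83200) = 0.96909
Series ([0.96909] and F): 0.96909 × 0.98600 = 0.95552
Parallel ([0.65434], C, and [0.95552]): 1 − (1 − 0.65434)(1 − 0.93000)(1 − 0.95552) = 0.999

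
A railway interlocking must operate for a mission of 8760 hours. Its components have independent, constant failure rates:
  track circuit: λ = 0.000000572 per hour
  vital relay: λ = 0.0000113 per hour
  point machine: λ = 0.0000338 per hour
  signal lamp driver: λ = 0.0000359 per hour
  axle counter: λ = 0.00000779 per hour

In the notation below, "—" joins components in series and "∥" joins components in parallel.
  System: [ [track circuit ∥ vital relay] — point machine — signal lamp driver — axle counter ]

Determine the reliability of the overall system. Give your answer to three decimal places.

0.507

R(track circuit) = exp(−0.000000572 × 8760) = 0.99500
R(vital relay) = exp(−0.0000113 × 8760) = 0.90575
R(point machine) = exp(−0.0000338 × 8760) = 0.74372
R(signal lamp driver) = exp(−0.0000359 × 8760) = 0.73017
R(axle counter) = exp(−0.00000779 × 8760) = 0.93404
Parallel (track circuit and vital relay): 1 − (1 − 0.99500)(1 − 0.90575) = 0.99953
Series ([0.99953], point machine, signal lamp driver, and axle counter): 0.99953 × 0.74372 × 0.73017 × 0.93404 = 0.507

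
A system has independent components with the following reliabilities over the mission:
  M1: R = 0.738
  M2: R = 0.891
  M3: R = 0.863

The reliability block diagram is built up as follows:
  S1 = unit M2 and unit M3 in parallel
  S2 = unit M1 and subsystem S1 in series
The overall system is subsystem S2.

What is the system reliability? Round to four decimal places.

0.7270

Parallel (M2 and M3): 1 − (1 − 0.891000)(1 − 0.863000) = 0.985067
Series (M1 and [0.985067]): 0.738000 × 0.985067 = 0.7270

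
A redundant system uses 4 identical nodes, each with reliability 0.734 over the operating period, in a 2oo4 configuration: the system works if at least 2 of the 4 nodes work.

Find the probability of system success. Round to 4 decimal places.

R = Σ_{i=2}^{4} C(4,i) p^i (1−p)^{4−i} with p = 0.734
C(4,2)·0.734^2·0.266^2 = 0.228721
C(4,3)·0.734^3·0.266^1 = 0.420756
C(4,4)·0.734^4·0.266^0 = 0.290258
Sum = 0.9397

0.9397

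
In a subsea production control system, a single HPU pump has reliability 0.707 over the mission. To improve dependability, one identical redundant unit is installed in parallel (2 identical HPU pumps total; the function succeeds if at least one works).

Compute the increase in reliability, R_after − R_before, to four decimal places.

R_before = 0.707
R_after = 1 − (1 − 0.707)^2 = 0.9142
ΔR = 0.9142 − 0.707 = 0.2072

0.2072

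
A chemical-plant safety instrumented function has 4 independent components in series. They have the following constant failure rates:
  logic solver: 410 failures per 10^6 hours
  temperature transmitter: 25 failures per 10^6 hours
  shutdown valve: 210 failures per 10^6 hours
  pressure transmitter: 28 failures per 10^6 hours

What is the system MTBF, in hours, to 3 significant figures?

1490

Series of exponential components: λ_sys = Σ λ_i
λ_sys = 0.00041 + 0.000025 + 0.00021 + 0.000028 = 6.7300e-04 /h
MTBF = 1 / λ_sys = 1490 h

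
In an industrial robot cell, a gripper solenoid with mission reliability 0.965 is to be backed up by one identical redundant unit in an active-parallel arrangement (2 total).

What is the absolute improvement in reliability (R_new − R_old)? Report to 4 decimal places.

0.0338

R_before = 0.965
R_after = 1 − (1 − 0.965)^2 = 0.9988
ΔR = 0.9988 − 0.965 = 0.0338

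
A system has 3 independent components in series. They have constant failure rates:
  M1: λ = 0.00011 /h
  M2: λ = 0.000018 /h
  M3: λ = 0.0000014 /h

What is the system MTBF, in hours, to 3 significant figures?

7730

Series of exponential components: λ_sys = Σ λ_i
λ_sys = 0.00011 + 0.000018 + 0.0000014 = 1.2940e-04 /h
MTBF = 1 / λ_sys = 7730 h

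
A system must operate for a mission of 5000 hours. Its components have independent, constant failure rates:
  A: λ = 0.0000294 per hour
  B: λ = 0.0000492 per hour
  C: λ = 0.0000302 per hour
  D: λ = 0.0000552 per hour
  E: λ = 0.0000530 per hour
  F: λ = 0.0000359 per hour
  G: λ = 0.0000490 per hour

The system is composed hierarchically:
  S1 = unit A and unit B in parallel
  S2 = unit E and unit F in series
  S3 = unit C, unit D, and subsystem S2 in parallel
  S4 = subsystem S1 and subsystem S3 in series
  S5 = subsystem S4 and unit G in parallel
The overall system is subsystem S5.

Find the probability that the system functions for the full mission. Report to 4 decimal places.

0.9910

R(A) = exp(−0.0000294 × 5000) = 0.863294
R(B) = exp(−0.0000492 × 5000) = 0.781922
R(C) = exp(−0.0000302 × 5000) = 0.859848
R(D) = exp(−0.0000552 × 5000) = 0.758813
R(E) = exp(−0.0000530 × 5000) = 0.767206
R(F) = exp(−0.0000359 × 5000) = 0.835688
R(G) = exp(−0.0000490 × 5000) = 0.782705
Parallel (A and B): 1 − (1 − 0.863294)(1 − 0.781922) = 0.970187
Series (E and F): 0.767206 × 0.835688 = 0.641145
Parallel (C, D, and [0.641145]): 1 − (1 − 0.859848)(1 − 0.758813)(1 − 0.641145) = 0.987870
Series ([0.970187] and [0.987870]): 0.970187 × 0.987870 = 0.958419
Parallel ([0.958419] and G): 1 − (1 − 0.958419)(1 − 0.782705) = 0.9910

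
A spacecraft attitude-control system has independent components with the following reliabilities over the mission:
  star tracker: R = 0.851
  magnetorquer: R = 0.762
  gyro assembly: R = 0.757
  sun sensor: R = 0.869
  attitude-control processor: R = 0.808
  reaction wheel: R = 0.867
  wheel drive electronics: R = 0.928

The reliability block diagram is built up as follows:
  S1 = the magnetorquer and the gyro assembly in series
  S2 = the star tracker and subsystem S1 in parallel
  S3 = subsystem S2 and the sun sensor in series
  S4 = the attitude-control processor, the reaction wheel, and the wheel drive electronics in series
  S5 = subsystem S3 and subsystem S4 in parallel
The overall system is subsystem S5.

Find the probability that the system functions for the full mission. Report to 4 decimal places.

0.9350

Series (magnetorquer and gyro assembly): 0.762000 × 0.757000 = 0.576834
Parallel (star tracker and [0.576834]): 1 − (1 − 0.851000)(1 − 0.576834) = 0.936948
Series ([0.936948] and sun sensor): 0.936948 × 0.869000 = 0.814208
Series (attitude-control processor, reaction wheel, and wheel drive electronics): 0.808000 × 0.867000 × 0.928000 = 0.650097
Parallel ([0.814208] and [0.650097]): 1 − (1 − 0.814208)(1 − 0.650097) = 0.9350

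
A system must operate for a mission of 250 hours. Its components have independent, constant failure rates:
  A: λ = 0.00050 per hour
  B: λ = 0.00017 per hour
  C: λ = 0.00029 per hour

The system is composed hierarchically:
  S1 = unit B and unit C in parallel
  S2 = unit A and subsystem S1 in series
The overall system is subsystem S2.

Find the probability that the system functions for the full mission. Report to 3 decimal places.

0.880

R(A) = exp(−0.00050 × 250) = 0.88250
R(B) = exp(−0.00017 × 250) = 0.95839
R(C) = exp(−0.00029 × 250) = 0.93007
Parallel (B and C): 1 − (1 − 0.95839)(1 − 0.93007) = 0.99709
Series (A and [0.99709]): 0.88250 × 0.99709 = 0.880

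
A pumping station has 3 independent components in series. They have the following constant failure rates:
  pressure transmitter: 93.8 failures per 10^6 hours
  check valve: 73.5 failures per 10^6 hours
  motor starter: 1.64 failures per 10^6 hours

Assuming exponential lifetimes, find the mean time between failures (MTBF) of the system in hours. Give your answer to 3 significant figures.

5920

Series of exponential components: λ_sys = Σ λ_i
λ_sys = 0.0000938 + 0.0000735 + 0.00000164 = 1.6894e-04 /h
MTBF = 1 / λ_sys = 5920 h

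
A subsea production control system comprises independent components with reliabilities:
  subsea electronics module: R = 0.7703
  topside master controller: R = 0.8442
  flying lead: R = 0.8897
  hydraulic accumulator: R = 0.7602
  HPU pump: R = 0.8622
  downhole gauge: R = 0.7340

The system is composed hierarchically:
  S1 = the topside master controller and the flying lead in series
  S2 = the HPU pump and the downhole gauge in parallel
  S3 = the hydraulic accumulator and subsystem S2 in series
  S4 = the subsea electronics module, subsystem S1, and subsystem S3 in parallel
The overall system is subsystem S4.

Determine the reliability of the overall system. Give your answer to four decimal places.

Series (topside master controller and flying lead): 0.844200 × 0.889700 = 0.751085
Parallel (HPU pump and downhole gauge): 1 − (1 − 0.862200)(1 − 0.734000) = 0.963345
Series (hydraulic accumulator and [0.963345]): 0.760200 × 0.963345 = 0.732335
Parallel (subsea electronics module, [0.751085], and [0.732335]): 1 − (1 − 0.770300)(1 − 0.751085)(1 − 0.732335) = 0.9847

0.9847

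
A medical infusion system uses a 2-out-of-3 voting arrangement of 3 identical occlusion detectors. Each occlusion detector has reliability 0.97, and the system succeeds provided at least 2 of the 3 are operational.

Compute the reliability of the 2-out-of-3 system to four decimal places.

R = Σ_{i=2}^{3} C(3,i) p^i (1−p)^{3−i} with p = 0.97
C(3,2)·0.97^2·0.03^1 = 0.084681
C(3,3)·0.97^3·0.03^0 = 0.912673
Sum = 0.9974

0.9974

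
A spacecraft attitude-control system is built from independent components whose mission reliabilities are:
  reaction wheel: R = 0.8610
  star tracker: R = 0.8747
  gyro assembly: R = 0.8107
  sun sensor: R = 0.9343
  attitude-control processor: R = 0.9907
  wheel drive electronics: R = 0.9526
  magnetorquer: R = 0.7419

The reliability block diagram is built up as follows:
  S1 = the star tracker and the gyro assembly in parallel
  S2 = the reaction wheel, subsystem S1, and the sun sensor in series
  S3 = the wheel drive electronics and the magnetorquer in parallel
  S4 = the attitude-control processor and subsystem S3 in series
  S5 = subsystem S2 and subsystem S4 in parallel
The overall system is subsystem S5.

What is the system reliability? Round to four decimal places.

0.9954

Parallel (star tracker and gyro assembly): 1 − (1 − 0.874700)(1 − 0.810700) = 0.976281
Series (reaction wheel, [0.976281], and sun sensor): 0.861000 × 0.976281 × 0.934300 = 0.785352
Parallel (wheel drive electronics and magnetorquer): 1 − (1 − 0.952600)(1 − 0.741900) = 0.987766
Series (attitude-control processor and [0.987766]): 0.990700 × 0.987766 = 0.978580
Parallel ([0.785352] and [0.978580]): 1 − (1 − 0.785352)(1 − 0.978580) = 0.9954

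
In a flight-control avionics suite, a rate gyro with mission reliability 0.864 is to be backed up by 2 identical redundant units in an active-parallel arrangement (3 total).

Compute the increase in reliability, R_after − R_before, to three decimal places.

0.133

R_before = 0.864
R_after = 1 − (1 − 0.864)^3 = 0.997
ΔR = 0.997 − 0.864 = 0.133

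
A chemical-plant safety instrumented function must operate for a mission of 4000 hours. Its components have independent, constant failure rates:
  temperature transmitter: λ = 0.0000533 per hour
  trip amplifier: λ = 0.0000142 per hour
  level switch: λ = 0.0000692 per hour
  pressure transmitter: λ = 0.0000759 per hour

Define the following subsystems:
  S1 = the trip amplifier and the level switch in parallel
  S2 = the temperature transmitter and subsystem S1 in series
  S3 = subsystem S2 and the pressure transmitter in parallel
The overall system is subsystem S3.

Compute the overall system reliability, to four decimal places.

R(temperature transmitter) = exp(−0.0000533 × 4000) = 0.807995
R(trip amplifier) = exp(−0.0000142 × 4000) = 0.944783
R(level switch) = exp(−0.0000692 × 4000) = 0.758206
R(pressure transmitter) = exp(−0.0000759 × 4000) = 0.738156
Parallel (trip amplifier and level switch): 1 − (1 − 0.944783)(1 − 0.758206) = 0.986649
Series (temperature transmitter and [0.986649]): 0.807995 × 0.986649 = 0.797207
Parallel ([0.797207] and pressure transmitter): 1 − (1 − 0.797207)(1 − 0.738156) = 0.9469

0.9469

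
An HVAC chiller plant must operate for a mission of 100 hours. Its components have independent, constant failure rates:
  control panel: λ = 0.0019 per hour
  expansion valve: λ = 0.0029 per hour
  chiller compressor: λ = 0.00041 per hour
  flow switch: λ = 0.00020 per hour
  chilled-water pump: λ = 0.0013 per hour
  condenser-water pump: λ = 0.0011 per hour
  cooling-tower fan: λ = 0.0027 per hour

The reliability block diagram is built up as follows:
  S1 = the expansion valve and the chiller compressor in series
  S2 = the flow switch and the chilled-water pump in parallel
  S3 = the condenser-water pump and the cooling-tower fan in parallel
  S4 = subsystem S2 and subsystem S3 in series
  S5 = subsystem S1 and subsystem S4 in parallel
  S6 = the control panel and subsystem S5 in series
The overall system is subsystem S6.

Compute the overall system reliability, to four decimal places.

0.8207

R(control panel) = exp(−0.0019 × 100) = 0.826959
R(expansion valve) = exp(−0.0029 × 100) = 0.748264
R(chiller compressor) = exp(−0.00041 × 100) = 0.959829
R(flow switch) = exp(−0.00020 × 100) = 0.980199
R(chilled-water pump) = exp(−0.0013 × 100) = 0.878095
R(condenser-water pump) = exp(−0.0011 × 100) = 0.895834
R(cooling-tower fan) = exp(−0.0027 × 100) = 0.763379
Series (expansion valve and chiller compressor): 0.748264 × 0.959829 = 0.718205
Parallel (flow switch and chilled-water pump): 1 − (1 − 0.980199)(1 − 0.878095) = 0.997586
Parallel (condenser-water pump and cooling-tower fan): 1 − (1 − 0.895834)(1 − 0.763379) = 0.975352
Series ([0.997586] and [0.975352]): 0.997586 × 0.975352 = 0.972998
Parallel ([0.718205] and [0.972998]): 1 − (1 − 0.718205)(1 − 0.972998) = 0.992391
Series (control panel and [0.992391]): 0.826959 × 0.992391 = 0.8207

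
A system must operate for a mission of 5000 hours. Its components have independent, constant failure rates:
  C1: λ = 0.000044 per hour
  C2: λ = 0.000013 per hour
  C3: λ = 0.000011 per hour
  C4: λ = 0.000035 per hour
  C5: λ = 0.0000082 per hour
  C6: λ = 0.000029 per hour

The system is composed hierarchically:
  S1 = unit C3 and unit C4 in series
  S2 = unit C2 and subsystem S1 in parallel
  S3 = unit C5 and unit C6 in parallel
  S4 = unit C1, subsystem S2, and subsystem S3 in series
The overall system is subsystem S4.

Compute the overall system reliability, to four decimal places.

R(C1) = exp(−0.000044 × 5000) = 0.802519
R(C2) = exp(−0.000013 × 5000) = 0.937067
R(C3) = exp(−0.000011 × 5000) = 0.946485
R(C4) = exp(−0.000035 × 5000) = 0.839457
R(C5) = exp(−0.0000082 × 5000) = 0.959829
R(C6) = exp(−0.000029 × 5000) = 0.865022
Series (C3 and C4): 0.946485 × 0.839457 = 0.794533
Parallel (C2 and [0.794533]): 1 − (1 − 0.937067)(1 − 0.794533) = 0.987069
Parallel (C5 and C6): 1 − (1 − 0.959829)(1 − 0.865022) = 0.994578
Series (C1, [0.987069], and [0.994578]): 0.802519 × 0.987069 × 0.994578 = 0.7878

0.7878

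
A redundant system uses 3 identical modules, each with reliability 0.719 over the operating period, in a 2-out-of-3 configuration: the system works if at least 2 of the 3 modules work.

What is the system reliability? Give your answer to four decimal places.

R = Σ_{i=2}^{3} C(3,i) p^i (1−p)^{3−i} with p = 0.719
C(3,2)·0.719^2·0.281^1 = 0.435798
C(3,3)·0.719^3·0.281^0 = 0.371695
Sum = 0.8075

0.8075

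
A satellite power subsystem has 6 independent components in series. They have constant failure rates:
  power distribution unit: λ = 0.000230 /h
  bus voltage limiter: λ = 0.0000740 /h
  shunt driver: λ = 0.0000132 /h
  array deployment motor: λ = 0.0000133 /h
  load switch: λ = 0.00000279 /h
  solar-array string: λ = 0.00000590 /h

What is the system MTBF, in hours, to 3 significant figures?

Series of exponential components: λ_sys = Σ λ_i
λ_sys = 0.000230 + 0.0000740 + 0.0000132 + 0.0000133 + 0.00000279 + 0.00000590 = 3.3919e-04 /h
MTBF = 1 / λ_sys = 2950 h

2950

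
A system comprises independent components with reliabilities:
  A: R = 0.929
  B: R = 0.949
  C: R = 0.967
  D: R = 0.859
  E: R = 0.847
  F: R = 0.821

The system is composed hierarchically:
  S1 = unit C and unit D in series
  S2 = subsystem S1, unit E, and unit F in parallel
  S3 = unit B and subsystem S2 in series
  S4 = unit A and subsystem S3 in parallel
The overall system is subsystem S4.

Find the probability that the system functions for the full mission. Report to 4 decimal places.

0.9961

Series (C and D): 0.967000 × 0.859000 = 0.830653
Parallel ([0.830653], E, and F): 1 − (1 − 0.830653)(1 − 0.847000)(1 − 0.821000) = 0.995362
Series (B and [0.995362]): 0.949000 × 0.995362 = 0.944599
Parallel (A and [0.944599]): 1 − (1 − 0.929000)(1 − 0.944599) = 0.9961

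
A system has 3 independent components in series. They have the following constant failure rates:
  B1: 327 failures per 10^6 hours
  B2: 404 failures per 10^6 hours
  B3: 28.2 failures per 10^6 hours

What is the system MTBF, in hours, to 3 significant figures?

1320

Series of exponential components: λ_sys = Σ λ_i
λ_sys = 0.000327 + 0.000404 + 0.0000282 = 7.5920e-04 /h
MTBF = 1 / λ_sys = 1320 h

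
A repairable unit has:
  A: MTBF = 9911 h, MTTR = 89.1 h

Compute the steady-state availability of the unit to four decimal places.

A(A) = MTBF/(MTBF+MTTR) = 9911/(9911+89.1) = 0.9911

0.9911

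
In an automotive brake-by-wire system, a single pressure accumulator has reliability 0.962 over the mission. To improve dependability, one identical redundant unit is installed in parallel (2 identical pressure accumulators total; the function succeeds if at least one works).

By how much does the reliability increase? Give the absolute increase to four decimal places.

0.0366

R_before = 0.962
R_after = 1 − (1 − 0.962)^2 = 0.9986
ΔR = 0.9986 − 0.962 = 0.0366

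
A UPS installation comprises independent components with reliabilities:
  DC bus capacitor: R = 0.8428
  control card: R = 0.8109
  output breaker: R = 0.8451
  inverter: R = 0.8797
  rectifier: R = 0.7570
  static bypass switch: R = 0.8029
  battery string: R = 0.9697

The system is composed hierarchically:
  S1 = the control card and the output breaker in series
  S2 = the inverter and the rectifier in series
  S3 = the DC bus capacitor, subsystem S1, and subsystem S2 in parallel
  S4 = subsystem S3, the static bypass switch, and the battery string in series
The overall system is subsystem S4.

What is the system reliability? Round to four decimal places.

Series (control card and output breaker): 0.810900 × 0.845100 = 0.685292
Series (inverter and rectifier): 0.879700 × 0.757000 = 0.665933
Parallel (DC bus capacitor, [0.685292], and [0.665933]): 1 − (1 − 0.842800)(1 − 0.685292)(1 − 0.665933) = 0.983473
Series ([0.983473], static bypass switch, and battery string): 0.983473 × 0.802900 × 0.969700 = 0.7657

0.7657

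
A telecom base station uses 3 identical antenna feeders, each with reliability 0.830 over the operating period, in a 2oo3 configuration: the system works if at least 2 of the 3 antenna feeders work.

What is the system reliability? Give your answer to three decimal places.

R = Σ_{i=2}^{3} C(3,i) p^i (1−p)^{3−i} with p = 0.830
C(3,2)·0.830^2·0.170^1 = 0.35134
C(3,3)·0.830^3·0.170^0 = 0.57179
Sum = 0.923

0.923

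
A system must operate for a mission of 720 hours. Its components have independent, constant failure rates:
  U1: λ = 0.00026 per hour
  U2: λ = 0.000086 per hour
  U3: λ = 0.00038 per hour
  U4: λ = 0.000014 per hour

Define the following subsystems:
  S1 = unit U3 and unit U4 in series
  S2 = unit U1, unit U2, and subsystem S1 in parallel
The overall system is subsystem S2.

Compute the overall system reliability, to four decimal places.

R(U1) = exp(−0.00026 × 720) = 0.829278
R(U2) = exp(−0.000086 × 720) = 0.939958
R(U3) = exp(−0.00038 × 720) = 0.760636
R(U4) = exp(−0.000014 × 720) = 0.989971
Series (U3 and U4): 0.760636 × 0.989971 = 0.753008
Parallel (U1, U2, and [0.753008]): 1 − (1 − 0.829278)(1 − 0.939958)(1 − 0.753008) = 0.9975

0.9975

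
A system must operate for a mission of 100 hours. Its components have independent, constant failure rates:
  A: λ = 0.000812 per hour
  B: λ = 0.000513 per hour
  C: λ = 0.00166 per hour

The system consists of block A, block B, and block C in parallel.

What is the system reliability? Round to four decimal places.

0.9994

R(A) = exp(−0.000812 × 100) = 0.922009
R(B) = exp(−0.000513 × 100) = 0.949994
R(C) = exp(−0.00166 × 100) = 0.847046
Parallel (A, B, and C): 1 − (1 − 0.922009)(1 − 0.949994)(1 − 0.847046) = 0.9994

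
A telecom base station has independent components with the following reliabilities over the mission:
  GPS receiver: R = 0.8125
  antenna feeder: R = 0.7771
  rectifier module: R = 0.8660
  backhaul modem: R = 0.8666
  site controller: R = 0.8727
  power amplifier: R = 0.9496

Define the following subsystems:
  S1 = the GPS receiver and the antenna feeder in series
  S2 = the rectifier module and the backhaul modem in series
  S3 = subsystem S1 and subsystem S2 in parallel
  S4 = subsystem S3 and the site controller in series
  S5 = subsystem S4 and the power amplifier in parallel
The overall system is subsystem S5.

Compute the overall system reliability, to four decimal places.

Series (GPS receiver and antenna feeder): 0.812500 × 0.777100 = 0.631394
Series (rectifier module and backhaul modem): 0.866000 × 0.866600 = 0.750476
Parallel ([0.631394] and [0.750476]): 1 − (1 − 0.631394)(1 − 0.750476) = 0.908024
Series ([0.908024] and site controller): 0.908024 × 0.872700 = 0.792433
Parallel ([0.792433] and power amplifier): 1 − (1 − 0.792433)(1 − 0.949600) = 0.9895

0.9895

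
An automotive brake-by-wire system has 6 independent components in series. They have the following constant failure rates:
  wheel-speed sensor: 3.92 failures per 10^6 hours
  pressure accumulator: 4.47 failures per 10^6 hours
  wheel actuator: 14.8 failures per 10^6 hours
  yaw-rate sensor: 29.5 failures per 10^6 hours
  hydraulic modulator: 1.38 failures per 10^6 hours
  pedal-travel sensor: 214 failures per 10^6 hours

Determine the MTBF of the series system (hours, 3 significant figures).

Series of exponential components: λ_sys = Σ λ_i
λ_sys = 0.00000392 + 0.00000447 + 0.0000148 + 0.0000295 + 0.00000138 + 0.000214 = 2.6807e-04 /h
MTBF = 1 / λ_sys = 3730 h

3730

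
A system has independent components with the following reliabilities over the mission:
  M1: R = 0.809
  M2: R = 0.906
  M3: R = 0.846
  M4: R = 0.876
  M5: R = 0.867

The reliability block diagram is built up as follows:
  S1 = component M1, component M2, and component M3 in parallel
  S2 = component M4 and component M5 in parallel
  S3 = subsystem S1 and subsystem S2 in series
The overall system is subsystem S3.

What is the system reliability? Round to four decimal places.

0.9808

Parallel (M1, M2, and M3): 1 − (1 − 0.809000)(1 − 0.906000)(1 − 0.846000) = 0.997235
Parallel (M4 and M5): 1 − (1 − 0.876000)(1 − 0.867000) = 0.983508
Series ([0.997235] and [0.983508]): 0.997235 × 0.983508 = 0.9808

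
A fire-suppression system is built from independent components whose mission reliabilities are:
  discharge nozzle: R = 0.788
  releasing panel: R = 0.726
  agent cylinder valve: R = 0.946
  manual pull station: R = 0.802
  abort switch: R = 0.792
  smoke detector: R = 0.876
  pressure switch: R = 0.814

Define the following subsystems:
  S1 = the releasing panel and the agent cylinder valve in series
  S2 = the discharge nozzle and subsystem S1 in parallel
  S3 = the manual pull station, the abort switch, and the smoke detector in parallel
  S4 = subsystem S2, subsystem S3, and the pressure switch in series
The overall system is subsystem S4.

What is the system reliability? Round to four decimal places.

Series (releasing panel and agent cylinder valve): 0.726000 × 0.946000 = 0.686796
Parallel (discharge nozzle and [0.686796]): 1 − (1 − 0.788000)(1 − 0.686796) = 0.933601
Parallel (manual pull station, abort switch, and smoke detector): 1 − (1 − 0.802000)(1 − 0.792000)(1 − 0.876000) = 0.994893
Series ([0.933601], [0.994893], and pressure switch): 0.933601 × 0.994893 × 0.814000 = 0.7561

0.7561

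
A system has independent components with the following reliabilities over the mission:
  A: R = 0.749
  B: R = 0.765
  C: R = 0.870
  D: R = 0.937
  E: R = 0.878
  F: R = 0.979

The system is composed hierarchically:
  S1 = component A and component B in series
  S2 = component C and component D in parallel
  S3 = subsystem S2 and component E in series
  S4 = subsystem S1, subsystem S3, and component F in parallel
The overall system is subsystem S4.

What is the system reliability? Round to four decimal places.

Series (A and B): 0.749000 × 0.765000 = 0.572985
Parallel (C and D): 1 − (1 − 0.870000)(1 − 0.937000) = 0.991810
Series ([0.991810] and E): 0.991810 × 0.878000 = 0.870809
Parallel ([0.572985], [0.870809], and F): 1 − (1 − 0.572985)(1 − 0.870809)(1 − 0.979000) = 0.9988

0.9988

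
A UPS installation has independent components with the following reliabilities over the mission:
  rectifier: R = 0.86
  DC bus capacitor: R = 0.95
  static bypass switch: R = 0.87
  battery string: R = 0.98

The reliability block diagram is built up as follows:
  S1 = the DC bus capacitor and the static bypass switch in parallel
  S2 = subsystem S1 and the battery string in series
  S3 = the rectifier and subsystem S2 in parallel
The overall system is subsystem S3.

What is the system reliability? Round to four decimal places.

Parallel (DC bus capacitor and static bypass switch): 1 − (1 − 0.950000)(1 − 0.870000) = 0.993500
Series ([0.993500] and battery string): 0.993500 × 0.980000 = 0.973630
Parallel (rectifier and [0.973630]): 1 − (1 − 0.860000)(1 − 0.973630) = 0.9963

0.9963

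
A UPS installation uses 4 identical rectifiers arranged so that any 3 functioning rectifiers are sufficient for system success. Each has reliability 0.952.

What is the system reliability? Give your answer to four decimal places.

R = Σ_{i=3}^{4} C(4,i) p^i (1−p)^{4−i} with p = 0.952
C(4,3)·0.952^3·0.048^1 = 0.165658
C(4,4)·0.952^4·0.048^0 = 0.821387
Sum = 0.9870

0.9870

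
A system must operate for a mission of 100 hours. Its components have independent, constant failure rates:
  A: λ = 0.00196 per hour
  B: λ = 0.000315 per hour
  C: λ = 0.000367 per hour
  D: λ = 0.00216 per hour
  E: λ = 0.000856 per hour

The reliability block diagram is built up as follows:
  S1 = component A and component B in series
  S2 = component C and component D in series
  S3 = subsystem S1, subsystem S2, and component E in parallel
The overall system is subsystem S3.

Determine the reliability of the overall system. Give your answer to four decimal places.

R(A) = exp(−0.00196 × 100) = 0.822012
R(B) = exp(−0.000315 × 100) = 0.968991
R(C) = exp(−0.000367 × 100) = 0.963965
R(D) = exp(−0.00216 × 100) = 0.805735
R(E) = exp(−0.000856 × 100) = 0.917961
Series (A and B): 0.822012 × 0.968991 = 0.796522
Series (C and D): 0.963965 × 0.805735 = 0.776700
Parallel ([0.796522], [0.776700], and E): 1 − (1 − 0.796522)(1 − 0.776700)(1 − 0.917961) = 0.9963

0.9963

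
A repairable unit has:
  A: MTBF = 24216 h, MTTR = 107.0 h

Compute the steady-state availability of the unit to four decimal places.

0.9956

A(A) = MTBF/(MTBF+MTTR) = 24216/(24216+107.0) = 0.9956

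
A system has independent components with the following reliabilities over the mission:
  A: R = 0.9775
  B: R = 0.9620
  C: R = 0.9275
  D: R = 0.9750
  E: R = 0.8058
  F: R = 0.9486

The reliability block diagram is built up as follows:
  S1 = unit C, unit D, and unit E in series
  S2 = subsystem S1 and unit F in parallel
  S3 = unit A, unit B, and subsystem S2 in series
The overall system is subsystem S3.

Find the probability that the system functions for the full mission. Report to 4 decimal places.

0.9272

Series (C, D, and E): 0.927500 × 0.975000 × 0.805800 = 0.728695
Parallel ([0.728695] and F): 1 − (1 − 0.728695)(1 − 0.948600) = 0.986055
Series (A, B, and [0.986055]): 0.977500 × 0.962000 × 0.986055 = 0.9272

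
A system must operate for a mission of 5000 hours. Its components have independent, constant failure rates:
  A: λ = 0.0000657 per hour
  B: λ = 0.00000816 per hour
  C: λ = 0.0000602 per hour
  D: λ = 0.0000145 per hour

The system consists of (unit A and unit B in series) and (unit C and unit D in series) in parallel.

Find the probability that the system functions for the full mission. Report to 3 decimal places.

0.904

R(A) = exp(−0.0000657 × 5000) = 0.72000
R(B) = exp(−0.00000816 × 5000) = 0.96002
R(C) = exp(−0.0000602 × 5000) = 0.74008
R(D) = exp(−0.0000145 × 5000) = 0.93007
Series (A and B): 0.72000 × 0.96002 = 0.69121
Series (C and D): 0.74008 × 0.93007 = 0.68833
Parallel ([0.69121] and [0.68833]): 1 − (1 − 0.69121)(1 − 0.68833) = 0.904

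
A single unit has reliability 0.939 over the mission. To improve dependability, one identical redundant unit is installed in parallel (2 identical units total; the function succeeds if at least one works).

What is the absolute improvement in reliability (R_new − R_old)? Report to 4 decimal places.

0.0573

R_before = 0.939
R_after = 1 − (1 − 0.939)^2 = 0.9963
ΔR = 0.9963 − 0.939 = 0.0573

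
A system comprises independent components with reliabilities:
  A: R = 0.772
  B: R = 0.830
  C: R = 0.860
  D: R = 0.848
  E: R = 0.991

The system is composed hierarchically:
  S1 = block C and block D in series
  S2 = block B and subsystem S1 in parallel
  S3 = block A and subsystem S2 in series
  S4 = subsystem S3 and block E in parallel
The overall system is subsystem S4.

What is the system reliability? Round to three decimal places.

0.998

Series (C and D): 0.86000 × 0.84800 = 0.72928
Parallel (B and [0.72928]): 1 − (1 − 0.83000)(1 − 0.72928) = 0.95398
Series (A and [0.95398]): 0.77200 × 0.95398 = 0.73647
Parallel ([0.73647] and E): 1 − (1 − 0.73647)(1 − 0.99100) = 0.998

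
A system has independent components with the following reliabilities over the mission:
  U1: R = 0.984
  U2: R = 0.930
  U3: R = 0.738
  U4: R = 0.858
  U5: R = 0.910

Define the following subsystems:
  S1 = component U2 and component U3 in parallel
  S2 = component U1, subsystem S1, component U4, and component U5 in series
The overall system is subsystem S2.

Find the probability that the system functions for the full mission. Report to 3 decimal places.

0.754

Parallel (U2 and U3): 1 − (1 − 0.93000)(1 − 0.73800) = 0.98166
Series (U1, [0.98166], U4, and U5): 0.98400 × 0.98166 × 0.85800 × 0.91000 = 0.754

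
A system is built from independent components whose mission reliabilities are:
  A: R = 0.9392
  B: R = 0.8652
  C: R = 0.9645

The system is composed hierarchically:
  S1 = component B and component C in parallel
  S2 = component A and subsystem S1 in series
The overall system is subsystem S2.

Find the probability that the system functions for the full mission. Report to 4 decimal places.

0.9347

Parallel (B and C): 1 − (1 − 0.865200)(1 − 0.964500) = 0.995215
Series (A and [0.995215]): 0.939200 × 0.995215 = 0.9347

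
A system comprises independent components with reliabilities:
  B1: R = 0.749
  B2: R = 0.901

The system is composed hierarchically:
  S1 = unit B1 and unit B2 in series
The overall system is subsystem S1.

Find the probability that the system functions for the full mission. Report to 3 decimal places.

0.675

Series (B1 and B2): 0.74900 × 0.90100 = 0.675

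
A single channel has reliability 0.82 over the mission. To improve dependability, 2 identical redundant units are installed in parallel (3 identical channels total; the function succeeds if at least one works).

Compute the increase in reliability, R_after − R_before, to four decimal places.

R_before = 0.82
R_after = 1 − (1 − 0.82)^3 = 0.9942
ΔR = 0.9942 − 0.82 = 0.1742

0.1742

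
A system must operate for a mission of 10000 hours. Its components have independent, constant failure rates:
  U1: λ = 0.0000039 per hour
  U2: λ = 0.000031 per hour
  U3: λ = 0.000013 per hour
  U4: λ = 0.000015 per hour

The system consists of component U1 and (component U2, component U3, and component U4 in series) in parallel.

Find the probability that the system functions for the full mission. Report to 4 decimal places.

R(U1) = exp(−0.0000039 × 10000) = 0.961751
R(U2) = exp(−0.000031 × 10000) = 0.733447
R(U3) = exp(−0.000013 × 10000) = 0.878095
R(U4) = exp(−0.000015 × 10000) = 0.860708
Series (U2, U3, and U4): 0.733447 × 0.878095 × 0.860708 = 0.554327
Parallel (U1 and [0.554327]): 1 − (1 − 0.961751)(1 − 0.554327) = 0.9830

0.9830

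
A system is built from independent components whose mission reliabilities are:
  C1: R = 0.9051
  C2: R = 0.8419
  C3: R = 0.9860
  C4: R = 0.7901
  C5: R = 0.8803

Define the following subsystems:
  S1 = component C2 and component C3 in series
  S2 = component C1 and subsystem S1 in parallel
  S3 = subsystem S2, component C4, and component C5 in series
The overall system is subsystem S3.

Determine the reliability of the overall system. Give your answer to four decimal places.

Series (C2 and C3): 0.841900 × 0.986000 = 0.830113
Parallel (C1 and [0.830113]): 1 − (1 − 0.905100)(1 − 0.830113) = 0.983878
Series ([0.983878], C4, and C5): 0.983878 × 0.790100 × 0.880300 = 0.6843

0.6843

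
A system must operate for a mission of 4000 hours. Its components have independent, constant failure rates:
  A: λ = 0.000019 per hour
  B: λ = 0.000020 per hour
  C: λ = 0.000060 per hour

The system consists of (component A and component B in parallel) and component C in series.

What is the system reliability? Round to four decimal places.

0.7822

R(A) = exp(−0.000019 × 4000) = 0.926816
R(B) = exp(−0.000020 × 4000) = 0.923116
R(C) = exp(−0.000060 × 4000) = 0.786628
Parallel (A and B): 1 − (1 − 0.926816)(1 − 0.923116) = 0.994373
Series ([0.994373] and C): 0.994373 × 0.786628 = 0.7822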